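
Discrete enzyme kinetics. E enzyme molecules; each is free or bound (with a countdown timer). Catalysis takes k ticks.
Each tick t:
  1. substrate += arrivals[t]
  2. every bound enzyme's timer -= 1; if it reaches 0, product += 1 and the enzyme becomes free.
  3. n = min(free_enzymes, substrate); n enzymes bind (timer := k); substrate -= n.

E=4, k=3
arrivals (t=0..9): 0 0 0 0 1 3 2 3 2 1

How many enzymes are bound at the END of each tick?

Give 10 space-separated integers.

t=0: arr=0 -> substrate=0 bound=0 product=0
t=1: arr=0 -> substrate=0 bound=0 product=0
t=2: arr=0 -> substrate=0 bound=0 product=0
t=3: arr=0 -> substrate=0 bound=0 product=0
t=4: arr=1 -> substrate=0 bound=1 product=0
t=5: arr=3 -> substrate=0 bound=4 product=0
t=6: arr=2 -> substrate=2 bound=4 product=0
t=7: arr=3 -> substrate=4 bound=4 product=1
t=8: arr=2 -> substrate=3 bound=4 product=4
t=9: arr=1 -> substrate=4 bound=4 product=4

Answer: 0 0 0 0 1 4 4 4 4 4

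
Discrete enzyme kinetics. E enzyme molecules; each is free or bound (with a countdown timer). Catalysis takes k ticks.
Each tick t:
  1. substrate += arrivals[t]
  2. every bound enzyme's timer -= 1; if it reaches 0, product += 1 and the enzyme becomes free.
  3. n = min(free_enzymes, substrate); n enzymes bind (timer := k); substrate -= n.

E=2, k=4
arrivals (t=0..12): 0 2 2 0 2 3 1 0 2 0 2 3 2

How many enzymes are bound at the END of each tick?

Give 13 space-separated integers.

Answer: 0 2 2 2 2 2 2 2 2 2 2 2 2

Derivation:
t=0: arr=0 -> substrate=0 bound=0 product=0
t=1: arr=2 -> substrate=0 bound=2 product=0
t=2: arr=2 -> substrate=2 bound=2 product=0
t=3: arr=0 -> substrate=2 bound=2 product=0
t=4: arr=2 -> substrate=4 bound=2 product=0
t=5: arr=3 -> substrate=5 bound=2 product=2
t=6: arr=1 -> substrate=6 bound=2 product=2
t=7: arr=0 -> substrate=6 bound=2 product=2
t=8: arr=2 -> substrate=8 bound=2 product=2
t=9: arr=0 -> substrate=6 bound=2 product=4
t=10: arr=2 -> substrate=8 bound=2 product=4
t=11: arr=3 -> substrate=11 bound=2 product=4
t=12: arr=2 -> substrate=13 bound=2 product=4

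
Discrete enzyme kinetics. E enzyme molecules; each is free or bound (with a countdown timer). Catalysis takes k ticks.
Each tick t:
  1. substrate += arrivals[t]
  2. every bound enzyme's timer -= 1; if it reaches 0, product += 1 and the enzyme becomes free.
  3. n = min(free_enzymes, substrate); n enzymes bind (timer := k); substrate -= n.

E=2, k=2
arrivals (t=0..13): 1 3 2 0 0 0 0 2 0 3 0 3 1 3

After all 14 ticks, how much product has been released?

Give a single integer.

Answer: 12

Derivation:
t=0: arr=1 -> substrate=0 bound=1 product=0
t=1: arr=3 -> substrate=2 bound=2 product=0
t=2: arr=2 -> substrate=3 bound=2 product=1
t=3: arr=0 -> substrate=2 bound=2 product=2
t=4: arr=0 -> substrate=1 bound=2 product=3
t=5: arr=0 -> substrate=0 bound=2 product=4
t=6: arr=0 -> substrate=0 bound=1 product=5
t=7: arr=2 -> substrate=0 bound=2 product=6
t=8: arr=0 -> substrate=0 bound=2 product=6
t=9: arr=3 -> substrate=1 bound=2 product=8
t=10: arr=0 -> substrate=1 bound=2 product=8
t=11: arr=3 -> substrate=2 bound=2 product=10
t=12: arr=1 -> substrate=3 bound=2 product=10
t=13: arr=3 -> substrate=4 bound=2 product=12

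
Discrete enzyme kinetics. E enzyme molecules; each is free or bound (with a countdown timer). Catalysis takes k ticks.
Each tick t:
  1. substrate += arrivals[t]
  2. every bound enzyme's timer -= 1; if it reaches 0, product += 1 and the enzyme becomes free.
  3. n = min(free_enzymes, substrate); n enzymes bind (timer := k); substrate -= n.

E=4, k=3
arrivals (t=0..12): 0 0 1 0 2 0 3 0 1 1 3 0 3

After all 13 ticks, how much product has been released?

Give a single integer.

Answer: 8

Derivation:
t=0: arr=0 -> substrate=0 bound=0 product=0
t=1: arr=0 -> substrate=0 bound=0 product=0
t=2: arr=1 -> substrate=0 bound=1 product=0
t=3: arr=0 -> substrate=0 bound=1 product=0
t=4: arr=2 -> substrate=0 bound=3 product=0
t=5: arr=0 -> substrate=0 bound=2 product=1
t=6: arr=3 -> substrate=1 bound=4 product=1
t=7: arr=0 -> substrate=0 bound=3 product=3
t=8: arr=1 -> substrate=0 bound=4 product=3
t=9: arr=1 -> substrate=0 bound=3 product=5
t=10: arr=3 -> substrate=1 bound=4 product=6
t=11: arr=0 -> substrate=0 bound=4 product=7
t=12: arr=3 -> substrate=2 bound=4 product=8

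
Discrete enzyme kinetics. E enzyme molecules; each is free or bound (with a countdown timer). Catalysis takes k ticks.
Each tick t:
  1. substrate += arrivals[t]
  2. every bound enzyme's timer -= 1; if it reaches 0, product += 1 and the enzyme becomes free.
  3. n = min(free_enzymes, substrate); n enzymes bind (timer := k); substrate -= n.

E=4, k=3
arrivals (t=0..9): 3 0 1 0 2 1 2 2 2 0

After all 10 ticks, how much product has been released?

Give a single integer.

Answer: 8

Derivation:
t=0: arr=3 -> substrate=0 bound=3 product=0
t=1: arr=0 -> substrate=0 bound=3 product=0
t=2: arr=1 -> substrate=0 bound=4 product=0
t=3: arr=0 -> substrate=0 bound=1 product=3
t=4: arr=2 -> substrate=0 bound=3 product=3
t=5: arr=1 -> substrate=0 bound=3 product=4
t=6: arr=2 -> substrate=1 bound=4 product=4
t=7: arr=2 -> substrate=1 bound=4 product=6
t=8: arr=2 -> substrate=2 bound=4 product=7
t=9: arr=0 -> substrate=1 bound=4 product=8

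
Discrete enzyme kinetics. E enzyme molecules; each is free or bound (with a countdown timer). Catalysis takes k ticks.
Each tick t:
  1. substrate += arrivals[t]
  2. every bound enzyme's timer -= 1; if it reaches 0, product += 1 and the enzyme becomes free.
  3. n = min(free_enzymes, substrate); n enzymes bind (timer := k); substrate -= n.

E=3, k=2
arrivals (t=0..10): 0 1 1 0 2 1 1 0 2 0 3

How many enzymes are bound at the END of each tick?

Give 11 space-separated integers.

t=0: arr=0 -> substrate=0 bound=0 product=0
t=1: arr=1 -> substrate=0 bound=1 product=0
t=2: arr=1 -> substrate=0 bound=2 product=0
t=3: arr=0 -> substrate=0 bound=1 product=1
t=4: arr=2 -> substrate=0 bound=2 product=2
t=5: arr=1 -> substrate=0 bound=3 product=2
t=6: arr=1 -> substrate=0 bound=2 product=4
t=7: arr=0 -> substrate=0 bound=1 product=5
t=8: arr=2 -> substrate=0 bound=2 product=6
t=9: arr=0 -> substrate=0 bound=2 product=6
t=10: arr=3 -> substrate=0 bound=3 product=8

Answer: 0 1 2 1 2 3 2 1 2 2 3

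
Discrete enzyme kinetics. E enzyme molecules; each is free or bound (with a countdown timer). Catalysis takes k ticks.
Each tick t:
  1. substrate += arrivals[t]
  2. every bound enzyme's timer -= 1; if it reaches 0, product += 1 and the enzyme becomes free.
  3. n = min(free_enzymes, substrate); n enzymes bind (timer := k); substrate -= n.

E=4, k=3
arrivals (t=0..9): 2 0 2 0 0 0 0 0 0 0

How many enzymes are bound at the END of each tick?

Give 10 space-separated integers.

Answer: 2 2 4 2 2 0 0 0 0 0

Derivation:
t=0: arr=2 -> substrate=0 bound=2 product=0
t=1: arr=0 -> substrate=0 bound=2 product=0
t=2: arr=2 -> substrate=0 bound=4 product=0
t=3: arr=0 -> substrate=0 bound=2 product=2
t=4: arr=0 -> substrate=0 bound=2 product=2
t=5: arr=0 -> substrate=0 bound=0 product=4
t=6: arr=0 -> substrate=0 bound=0 product=4
t=7: arr=0 -> substrate=0 bound=0 product=4
t=8: arr=0 -> substrate=0 bound=0 product=4
t=9: arr=0 -> substrate=0 bound=0 product=4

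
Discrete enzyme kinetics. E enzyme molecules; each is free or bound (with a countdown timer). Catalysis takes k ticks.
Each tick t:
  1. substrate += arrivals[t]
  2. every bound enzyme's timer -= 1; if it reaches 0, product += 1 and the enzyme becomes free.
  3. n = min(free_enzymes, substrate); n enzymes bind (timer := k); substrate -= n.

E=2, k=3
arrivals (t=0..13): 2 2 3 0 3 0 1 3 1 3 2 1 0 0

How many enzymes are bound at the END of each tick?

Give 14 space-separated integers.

Answer: 2 2 2 2 2 2 2 2 2 2 2 2 2 2

Derivation:
t=0: arr=2 -> substrate=0 bound=2 product=0
t=1: arr=2 -> substrate=2 bound=2 product=0
t=2: arr=3 -> substrate=5 bound=2 product=0
t=3: arr=0 -> substrate=3 bound=2 product=2
t=4: arr=3 -> substrate=6 bound=2 product=2
t=5: arr=0 -> substrate=6 bound=2 product=2
t=6: arr=1 -> substrate=5 bound=2 product=4
t=7: arr=3 -> substrate=8 bound=2 product=4
t=8: arr=1 -> substrate=9 bound=2 product=4
t=9: arr=3 -> substrate=10 bound=2 product=6
t=10: arr=2 -> substrate=12 bound=2 product=6
t=11: arr=1 -> substrate=13 bound=2 product=6
t=12: arr=0 -> substrate=11 bound=2 product=8
t=13: arr=0 -> substrate=11 bound=2 product=8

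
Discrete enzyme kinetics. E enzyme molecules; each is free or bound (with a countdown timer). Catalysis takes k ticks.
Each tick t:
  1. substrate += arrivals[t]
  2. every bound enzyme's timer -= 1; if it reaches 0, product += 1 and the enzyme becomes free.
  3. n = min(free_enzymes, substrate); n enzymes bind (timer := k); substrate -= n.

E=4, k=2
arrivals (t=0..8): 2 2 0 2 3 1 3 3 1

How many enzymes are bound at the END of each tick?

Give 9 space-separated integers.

Answer: 2 4 2 2 4 4 4 4 4

Derivation:
t=0: arr=2 -> substrate=0 bound=2 product=0
t=1: arr=2 -> substrate=0 bound=4 product=0
t=2: arr=0 -> substrate=0 bound=2 product=2
t=3: arr=2 -> substrate=0 bound=2 product=4
t=4: arr=3 -> substrate=1 bound=4 product=4
t=5: arr=1 -> substrate=0 bound=4 product=6
t=6: arr=3 -> substrate=1 bound=4 product=8
t=7: arr=3 -> substrate=2 bound=4 product=10
t=8: arr=1 -> substrate=1 bound=4 product=12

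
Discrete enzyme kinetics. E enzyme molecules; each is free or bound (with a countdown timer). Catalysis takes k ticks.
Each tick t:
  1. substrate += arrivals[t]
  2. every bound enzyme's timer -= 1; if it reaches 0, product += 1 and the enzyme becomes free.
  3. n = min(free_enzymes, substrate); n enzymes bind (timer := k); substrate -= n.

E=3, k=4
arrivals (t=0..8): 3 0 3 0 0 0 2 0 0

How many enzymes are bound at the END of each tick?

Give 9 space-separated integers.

Answer: 3 3 3 3 3 3 3 3 2

Derivation:
t=0: arr=3 -> substrate=0 bound=3 product=0
t=1: arr=0 -> substrate=0 bound=3 product=0
t=2: arr=3 -> substrate=3 bound=3 product=0
t=3: arr=0 -> substrate=3 bound=3 product=0
t=4: arr=0 -> substrate=0 bound=3 product=3
t=5: arr=0 -> substrate=0 bound=3 product=3
t=6: arr=2 -> substrate=2 bound=3 product=3
t=7: arr=0 -> substrate=2 bound=3 product=3
t=8: arr=0 -> substrate=0 bound=2 product=6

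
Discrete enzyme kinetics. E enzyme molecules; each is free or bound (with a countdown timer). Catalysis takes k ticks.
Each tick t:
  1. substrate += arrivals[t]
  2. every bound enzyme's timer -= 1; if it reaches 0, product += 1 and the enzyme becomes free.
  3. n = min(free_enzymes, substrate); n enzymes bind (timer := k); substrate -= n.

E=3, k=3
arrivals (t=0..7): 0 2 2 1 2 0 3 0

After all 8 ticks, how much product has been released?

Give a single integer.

t=0: arr=0 -> substrate=0 bound=0 product=0
t=1: arr=2 -> substrate=0 bound=2 product=0
t=2: arr=2 -> substrate=1 bound=3 product=0
t=3: arr=1 -> substrate=2 bound=3 product=0
t=4: arr=2 -> substrate=2 bound=3 product=2
t=5: arr=0 -> substrate=1 bound=3 product=3
t=6: arr=3 -> substrate=4 bound=3 product=3
t=7: arr=0 -> substrate=2 bound=3 product=5

Answer: 5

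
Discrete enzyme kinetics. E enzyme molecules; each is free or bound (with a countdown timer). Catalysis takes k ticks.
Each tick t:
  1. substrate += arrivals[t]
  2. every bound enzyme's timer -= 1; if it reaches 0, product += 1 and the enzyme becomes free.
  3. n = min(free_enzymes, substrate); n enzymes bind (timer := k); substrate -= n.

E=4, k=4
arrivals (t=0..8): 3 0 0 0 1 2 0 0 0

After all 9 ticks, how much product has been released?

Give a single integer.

Answer: 4

Derivation:
t=0: arr=3 -> substrate=0 bound=3 product=0
t=1: arr=0 -> substrate=0 bound=3 product=0
t=2: arr=0 -> substrate=0 bound=3 product=0
t=3: arr=0 -> substrate=0 bound=3 product=0
t=4: arr=1 -> substrate=0 bound=1 product=3
t=5: arr=2 -> substrate=0 bound=3 product=3
t=6: arr=0 -> substrate=0 bound=3 product=3
t=7: arr=0 -> substrate=0 bound=3 product=3
t=8: arr=0 -> substrate=0 bound=2 product=4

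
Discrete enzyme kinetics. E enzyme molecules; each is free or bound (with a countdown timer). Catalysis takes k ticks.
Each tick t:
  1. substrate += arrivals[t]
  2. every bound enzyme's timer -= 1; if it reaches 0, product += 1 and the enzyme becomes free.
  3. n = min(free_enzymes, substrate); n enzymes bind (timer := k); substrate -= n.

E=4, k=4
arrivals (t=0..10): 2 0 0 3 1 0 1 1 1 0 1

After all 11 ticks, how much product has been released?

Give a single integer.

t=0: arr=2 -> substrate=0 bound=2 product=0
t=1: arr=0 -> substrate=0 bound=2 product=0
t=2: arr=0 -> substrate=0 bound=2 product=0
t=3: arr=3 -> substrate=1 bound=4 product=0
t=4: arr=1 -> substrate=0 bound=4 product=2
t=5: arr=0 -> substrate=0 bound=4 product=2
t=6: arr=1 -> substrate=1 bound=4 product=2
t=7: arr=1 -> substrate=0 bound=4 product=4
t=8: arr=1 -> substrate=0 bound=3 product=6
t=9: arr=0 -> substrate=0 bound=3 product=6
t=10: arr=1 -> substrate=0 bound=4 product=6

Answer: 6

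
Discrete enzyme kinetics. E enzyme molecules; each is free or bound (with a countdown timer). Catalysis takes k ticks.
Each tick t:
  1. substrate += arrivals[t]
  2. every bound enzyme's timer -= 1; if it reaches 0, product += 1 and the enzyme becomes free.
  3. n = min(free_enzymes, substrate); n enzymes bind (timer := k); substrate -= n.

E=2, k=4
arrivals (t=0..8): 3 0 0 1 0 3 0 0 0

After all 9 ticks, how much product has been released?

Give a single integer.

t=0: arr=3 -> substrate=1 bound=2 product=0
t=1: arr=0 -> substrate=1 bound=2 product=0
t=2: arr=0 -> substrate=1 bound=2 product=0
t=3: arr=1 -> substrate=2 bound=2 product=0
t=4: arr=0 -> substrate=0 bound=2 product=2
t=5: arr=3 -> substrate=3 bound=2 product=2
t=6: arr=0 -> substrate=3 bound=2 product=2
t=7: arr=0 -> substrate=3 bound=2 product=2
t=8: arr=0 -> substrate=1 bound=2 product=4

Answer: 4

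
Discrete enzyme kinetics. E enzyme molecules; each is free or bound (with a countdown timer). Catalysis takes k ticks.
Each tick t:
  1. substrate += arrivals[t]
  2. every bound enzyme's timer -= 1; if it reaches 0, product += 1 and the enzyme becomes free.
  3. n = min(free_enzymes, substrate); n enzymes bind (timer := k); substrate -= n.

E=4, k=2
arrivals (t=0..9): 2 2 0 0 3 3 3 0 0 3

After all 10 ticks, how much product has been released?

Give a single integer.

Answer: 12

Derivation:
t=0: arr=2 -> substrate=0 bound=2 product=0
t=1: arr=2 -> substrate=0 bound=4 product=0
t=2: arr=0 -> substrate=0 bound=2 product=2
t=3: arr=0 -> substrate=0 bound=0 product=4
t=4: arr=3 -> substrate=0 bound=3 product=4
t=5: arr=3 -> substrate=2 bound=4 product=4
t=6: arr=3 -> substrate=2 bound=4 product=7
t=7: arr=0 -> substrate=1 bound=4 product=8
t=8: arr=0 -> substrate=0 bound=2 product=11
t=9: arr=3 -> substrate=0 bound=4 product=12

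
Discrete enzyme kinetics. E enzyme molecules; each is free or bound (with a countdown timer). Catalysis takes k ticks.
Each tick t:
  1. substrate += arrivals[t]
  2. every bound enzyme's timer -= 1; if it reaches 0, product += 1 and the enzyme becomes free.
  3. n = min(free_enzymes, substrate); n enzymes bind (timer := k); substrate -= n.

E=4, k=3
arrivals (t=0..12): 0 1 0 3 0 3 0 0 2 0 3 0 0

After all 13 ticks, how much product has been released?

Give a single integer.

Answer: 9

Derivation:
t=0: arr=0 -> substrate=0 bound=0 product=0
t=1: arr=1 -> substrate=0 bound=1 product=0
t=2: arr=0 -> substrate=0 bound=1 product=0
t=3: arr=3 -> substrate=0 bound=4 product=0
t=4: arr=0 -> substrate=0 bound=3 product=1
t=5: arr=3 -> substrate=2 bound=4 product=1
t=6: arr=0 -> substrate=0 bound=3 product=4
t=7: arr=0 -> substrate=0 bound=3 product=4
t=8: arr=2 -> substrate=0 bound=4 product=5
t=9: arr=0 -> substrate=0 bound=2 product=7
t=10: arr=3 -> substrate=1 bound=4 product=7
t=11: arr=0 -> substrate=0 bound=3 product=9
t=12: arr=0 -> substrate=0 bound=3 product=9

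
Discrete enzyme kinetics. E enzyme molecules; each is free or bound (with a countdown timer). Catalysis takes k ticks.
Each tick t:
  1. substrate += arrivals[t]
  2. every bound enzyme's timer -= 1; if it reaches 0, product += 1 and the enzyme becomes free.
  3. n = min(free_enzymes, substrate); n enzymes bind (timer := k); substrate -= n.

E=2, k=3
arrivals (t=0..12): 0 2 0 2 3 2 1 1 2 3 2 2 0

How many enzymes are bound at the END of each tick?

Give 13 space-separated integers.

Answer: 0 2 2 2 2 2 2 2 2 2 2 2 2

Derivation:
t=0: arr=0 -> substrate=0 bound=0 product=0
t=1: arr=2 -> substrate=0 bound=2 product=0
t=2: arr=0 -> substrate=0 bound=2 product=0
t=3: arr=2 -> substrate=2 bound=2 product=0
t=4: arr=3 -> substrate=3 bound=2 product=2
t=5: arr=2 -> substrate=5 bound=2 product=2
t=6: arr=1 -> substrate=6 bound=2 product=2
t=7: arr=1 -> substrate=5 bound=2 product=4
t=8: arr=2 -> substrate=7 bound=2 product=4
t=9: arr=3 -> substrate=10 bound=2 product=4
t=10: arr=2 -> substrate=10 bound=2 product=6
t=11: arr=2 -> substrate=12 bound=2 product=6
t=12: arr=0 -> substrate=12 bound=2 product=6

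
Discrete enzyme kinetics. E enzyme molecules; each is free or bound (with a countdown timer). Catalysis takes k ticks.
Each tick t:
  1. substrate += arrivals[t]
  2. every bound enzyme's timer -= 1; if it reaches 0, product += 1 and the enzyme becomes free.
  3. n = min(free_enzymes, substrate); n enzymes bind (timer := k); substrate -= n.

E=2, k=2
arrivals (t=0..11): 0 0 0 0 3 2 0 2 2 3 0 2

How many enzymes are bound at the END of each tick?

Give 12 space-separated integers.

t=0: arr=0 -> substrate=0 bound=0 product=0
t=1: arr=0 -> substrate=0 bound=0 product=0
t=2: arr=0 -> substrate=0 bound=0 product=0
t=3: arr=0 -> substrate=0 bound=0 product=0
t=4: arr=3 -> substrate=1 bound=2 product=0
t=5: arr=2 -> substrate=3 bound=2 product=0
t=6: arr=0 -> substrate=1 bound=2 product=2
t=7: arr=2 -> substrate=3 bound=2 product=2
t=8: arr=2 -> substrate=3 bound=2 product=4
t=9: arr=3 -> substrate=6 bound=2 product=4
t=10: arr=0 -> substrate=4 bound=2 product=6
t=11: arr=2 -> substrate=6 bound=2 product=6

Answer: 0 0 0 0 2 2 2 2 2 2 2 2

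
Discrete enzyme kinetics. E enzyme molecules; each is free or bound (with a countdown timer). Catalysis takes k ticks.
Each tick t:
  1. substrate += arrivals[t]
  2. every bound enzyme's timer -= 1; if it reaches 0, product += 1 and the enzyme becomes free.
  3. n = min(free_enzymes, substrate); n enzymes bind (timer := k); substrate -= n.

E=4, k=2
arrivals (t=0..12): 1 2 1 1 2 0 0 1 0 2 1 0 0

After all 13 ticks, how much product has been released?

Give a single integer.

t=0: arr=1 -> substrate=0 bound=1 product=0
t=1: arr=2 -> substrate=0 bound=3 product=0
t=2: arr=1 -> substrate=0 bound=3 product=1
t=3: arr=1 -> substrate=0 bound=2 product=3
t=4: arr=2 -> substrate=0 bound=3 product=4
t=5: arr=0 -> substrate=0 bound=2 product=5
t=6: arr=0 -> substrate=0 bound=0 product=7
t=7: arr=1 -> substrate=0 bound=1 product=7
t=8: arr=0 -> substrate=0 bound=1 product=7
t=9: arr=2 -> substrate=0 bound=2 product=8
t=10: arr=1 -> substrate=0 bound=3 product=8
t=11: arr=0 -> substrate=0 bound=1 product=10
t=12: arr=0 -> substrate=0 bound=0 product=11

Answer: 11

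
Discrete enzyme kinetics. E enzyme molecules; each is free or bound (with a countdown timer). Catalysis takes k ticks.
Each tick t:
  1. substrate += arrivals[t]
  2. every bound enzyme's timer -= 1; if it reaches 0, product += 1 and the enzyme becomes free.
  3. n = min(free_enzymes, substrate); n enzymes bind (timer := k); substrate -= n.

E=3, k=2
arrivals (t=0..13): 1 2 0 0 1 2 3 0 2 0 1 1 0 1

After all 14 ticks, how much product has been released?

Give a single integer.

t=0: arr=1 -> substrate=0 bound=1 product=0
t=1: arr=2 -> substrate=0 bound=3 product=0
t=2: arr=0 -> substrate=0 bound=2 product=1
t=3: arr=0 -> substrate=0 bound=0 product=3
t=4: arr=1 -> substrate=0 bound=1 product=3
t=5: arr=2 -> substrate=0 bound=3 product=3
t=6: arr=3 -> substrate=2 bound=3 product=4
t=7: arr=0 -> substrate=0 bound=3 product=6
t=8: arr=2 -> substrate=1 bound=3 product=7
t=9: arr=0 -> substrate=0 bound=2 product=9
t=10: arr=1 -> substrate=0 bound=2 product=10
t=11: arr=1 -> substrate=0 bound=2 product=11
t=12: arr=0 -> substrate=0 bound=1 product=12
t=13: arr=1 -> substrate=0 bound=1 product=13

Answer: 13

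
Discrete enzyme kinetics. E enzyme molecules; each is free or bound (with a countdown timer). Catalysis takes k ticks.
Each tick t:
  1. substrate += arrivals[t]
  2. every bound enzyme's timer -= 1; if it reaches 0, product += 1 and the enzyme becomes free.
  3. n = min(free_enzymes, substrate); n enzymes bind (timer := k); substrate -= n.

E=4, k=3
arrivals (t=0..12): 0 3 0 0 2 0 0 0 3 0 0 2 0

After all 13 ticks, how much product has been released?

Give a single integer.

t=0: arr=0 -> substrate=0 bound=0 product=0
t=1: arr=3 -> substrate=0 bound=3 product=0
t=2: arr=0 -> substrate=0 bound=3 product=0
t=3: arr=0 -> substrate=0 bound=3 product=0
t=4: arr=2 -> substrate=0 bound=2 product=3
t=5: arr=0 -> substrate=0 bound=2 product=3
t=6: arr=0 -> substrate=0 bound=2 product=3
t=7: arr=0 -> substrate=0 bound=0 product=5
t=8: arr=3 -> substrate=0 bound=3 product=5
t=9: arr=0 -> substrate=0 bound=3 product=5
t=10: arr=0 -> substrate=0 bound=3 product=5
t=11: arr=2 -> substrate=0 bound=2 product=8
t=12: arr=0 -> substrate=0 bound=2 product=8

Answer: 8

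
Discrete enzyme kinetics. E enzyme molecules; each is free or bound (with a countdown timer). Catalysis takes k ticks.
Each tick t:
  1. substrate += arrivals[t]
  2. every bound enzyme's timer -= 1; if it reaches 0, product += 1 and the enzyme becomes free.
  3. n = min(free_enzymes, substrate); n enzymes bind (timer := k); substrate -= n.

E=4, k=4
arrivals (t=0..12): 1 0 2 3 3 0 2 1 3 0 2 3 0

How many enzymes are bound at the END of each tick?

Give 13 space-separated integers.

Answer: 1 1 3 4 4 4 4 4 4 4 4 4 4

Derivation:
t=0: arr=1 -> substrate=0 bound=1 product=0
t=1: arr=0 -> substrate=0 bound=1 product=0
t=2: arr=2 -> substrate=0 bound=3 product=0
t=3: arr=3 -> substrate=2 bound=4 product=0
t=4: arr=3 -> substrate=4 bound=4 product=1
t=5: arr=0 -> substrate=4 bound=4 product=1
t=6: arr=2 -> substrate=4 bound=4 product=3
t=7: arr=1 -> substrate=4 bound=4 product=4
t=8: arr=3 -> substrate=6 bound=4 product=5
t=9: arr=0 -> substrate=6 bound=4 product=5
t=10: arr=2 -> substrate=6 bound=4 product=7
t=11: arr=3 -> substrate=8 bound=4 product=8
t=12: arr=0 -> substrate=7 bound=4 product=9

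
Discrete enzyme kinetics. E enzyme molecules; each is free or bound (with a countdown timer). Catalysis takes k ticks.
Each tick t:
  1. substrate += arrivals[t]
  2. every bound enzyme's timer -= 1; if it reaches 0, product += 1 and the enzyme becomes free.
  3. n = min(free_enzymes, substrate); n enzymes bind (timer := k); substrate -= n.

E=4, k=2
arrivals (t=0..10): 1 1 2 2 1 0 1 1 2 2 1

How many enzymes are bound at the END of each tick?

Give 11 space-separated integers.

Answer: 1 2 3 4 3 1 1 2 3 4 3

Derivation:
t=0: arr=1 -> substrate=0 bound=1 product=0
t=1: arr=1 -> substrate=0 bound=2 product=0
t=2: arr=2 -> substrate=0 bound=3 product=1
t=3: arr=2 -> substrate=0 bound=4 product=2
t=4: arr=1 -> substrate=0 bound=3 product=4
t=5: arr=0 -> substrate=0 bound=1 product=6
t=6: arr=1 -> substrate=0 bound=1 product=7
t=7: arr=1 -> substrate=0 bound=2 product=7
t=8: arr=2 -> substrate=0 bound=3 product=8
t=9: arr=2 -> substrate=0 bound=4 product=9
t=10: arr=1 -> substrate=0 bound=3 product=11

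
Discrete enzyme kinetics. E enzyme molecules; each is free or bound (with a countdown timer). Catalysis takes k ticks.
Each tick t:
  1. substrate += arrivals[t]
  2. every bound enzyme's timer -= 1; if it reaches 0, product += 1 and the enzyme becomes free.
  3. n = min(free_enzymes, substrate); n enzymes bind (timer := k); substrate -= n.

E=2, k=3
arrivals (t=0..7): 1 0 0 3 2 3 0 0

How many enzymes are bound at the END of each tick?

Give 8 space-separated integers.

t=0: arr=1 -> substrate=0 bound=1 product=0
t=1: arr=0 -> substrate=0 bound=1 product=0
t=2: arr=0 -> substrate=0 bound=1 product=0
t=3: arr=3 -> substrate=1 bound=2 product=1
t=4: arr=2 -> substrate=3 bound=2 product=1
t=5: arr=3 -> substrate=6 bound=2 product=1
t=6: arr=0 -> substrate=4 bound=2 product=3
t=7: arr=0 -> substrate=4 bound=2 product=3

Answer: 1 1 1 2 2 2 2 2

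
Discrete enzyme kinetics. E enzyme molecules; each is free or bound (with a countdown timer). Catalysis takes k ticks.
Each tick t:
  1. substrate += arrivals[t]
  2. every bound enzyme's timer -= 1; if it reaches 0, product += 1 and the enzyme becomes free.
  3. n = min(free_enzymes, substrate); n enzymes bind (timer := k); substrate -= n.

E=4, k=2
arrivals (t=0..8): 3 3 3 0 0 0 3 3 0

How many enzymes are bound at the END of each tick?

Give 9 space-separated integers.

t=0: arr=3 -> substrate=0 bound=3 product=0
t=1: arr=3 -> substrate=2 bound=4 product=0
t=2: arr=3 -> substrate=2 bound=4 product=3
t=3: arr=0 -> substrate=1 bound=4 product=4
t=4: arr=0 -> substrate=0 bound=2 product=7
t=5: arr=0 -> substrate=0 bound=1 product=8
t=6: arr=3 -> substrate=0 bound=3 product=9
t=7: arr=3 -> substrate=2 bound=4 product=9
t=8: arr=0 -> substrate=0 bound=3 product=12

Answer: 3 4 4 4 2 1 3 4 3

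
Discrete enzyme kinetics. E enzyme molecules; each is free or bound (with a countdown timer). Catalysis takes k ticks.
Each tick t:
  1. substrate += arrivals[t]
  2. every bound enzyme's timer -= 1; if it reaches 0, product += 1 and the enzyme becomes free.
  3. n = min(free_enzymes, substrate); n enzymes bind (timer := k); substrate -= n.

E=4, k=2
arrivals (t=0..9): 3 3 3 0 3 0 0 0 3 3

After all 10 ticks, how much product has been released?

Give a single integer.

t=0: arr=3 -> substrate=0 bound=3 product=0
t=1: arr=3 -> substrate=2 bound=4 product=0
t=2: arr=3 -> substrate=2 bound=4 product=3
t=3: arr=0 -> substrate=1 bound=4 product=4
t=4: arr=3 -> substrate=1 bound=4 product=7
t=5: arr=0 -> substrate=0 bound=4 product=8
t=6: arr=0 -> substrate=0 bound=1 product=11
t=7: arr=0 -> substrate=0 bound=0 product=12
t=8: arr=3 -> substrate=0 bound=3 product=12
t=9: arr=3 -> substrate=2 bound=4 product=12

Answer: 12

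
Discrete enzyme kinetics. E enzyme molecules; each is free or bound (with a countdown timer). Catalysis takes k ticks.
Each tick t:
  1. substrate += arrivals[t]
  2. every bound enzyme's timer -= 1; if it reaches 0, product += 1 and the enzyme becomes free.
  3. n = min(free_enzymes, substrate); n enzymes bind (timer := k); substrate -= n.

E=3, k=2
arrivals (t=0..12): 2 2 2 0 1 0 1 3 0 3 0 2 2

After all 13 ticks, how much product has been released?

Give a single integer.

t=0: arr=2 -> substrate=0 bound=2 product=0
t=1: arr=2 -> substrate=1 bound=3 product=0
t=2: arr=2 -> substrate=1 bound=3 product=2
t=3: arr=0 -> substrate=0 bound=3 product=3
t=4: arr=1 -> substrate=0 bound=2 product=5
t=5: arr=0 -> substrate=0 bound=1 product=6
t=6: arr=1 -> substrate=0 bound=1 product=7
t=7: arr=3 -> substrate=1 bound=3 product=7
t=8: arr=0 -> substrate=0 bound=3 product=8
t=9: arr=3 -> substrate=1 bound=3 product=10
t=10: arr=0 -> substrate=0 bound=3 product=11
t=11: arr=2 -> substrate=0 bound=3 product=13
t=12: arr=2 -> substrate=1 bound=3 product=14

Answer: 14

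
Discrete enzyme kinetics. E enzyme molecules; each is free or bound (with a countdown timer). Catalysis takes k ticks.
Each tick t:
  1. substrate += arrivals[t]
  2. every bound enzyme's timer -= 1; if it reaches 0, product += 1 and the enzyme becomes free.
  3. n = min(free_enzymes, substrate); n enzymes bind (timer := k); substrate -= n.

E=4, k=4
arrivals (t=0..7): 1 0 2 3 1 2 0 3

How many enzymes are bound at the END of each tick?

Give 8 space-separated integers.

Answer: 1 1 3 4 4 4 4 4

Derivation:
t=0: arr=1 -> substrate=0 bound=1 product=0
t=1: arr=0 -> substrate=0 bound=1 product=0
t=2: arr=2 -> substrate=0 bound=3 product=0
t=3: arr=3 -> substrate=2 bound=4 product=0
t=4: arr=1 -> substrate=2 bound=4 product=1
t=5: arr=2 -> substrate=4 bound=4 product=1
t=6: arr=0 -> substrate=2 bound=4 product=3
t=7: arr=3 -> substrate=4 bound=4 product=4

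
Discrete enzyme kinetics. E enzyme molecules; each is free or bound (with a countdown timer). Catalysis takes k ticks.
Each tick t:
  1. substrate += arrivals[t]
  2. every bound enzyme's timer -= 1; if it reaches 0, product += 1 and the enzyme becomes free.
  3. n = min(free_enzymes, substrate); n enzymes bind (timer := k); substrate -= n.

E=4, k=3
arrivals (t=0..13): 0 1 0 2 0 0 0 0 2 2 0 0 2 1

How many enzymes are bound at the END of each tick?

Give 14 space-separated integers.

t=0: arr=0 -> substrate=0 bound=0 product=0
t=1: arr=1 -> substrate=0 bound=1 product=0
t=2: arr=0 -> substrate=0 bound=1 product=0
t=3: arr=2 -> substrate=0 bound=3 product=0
t=4: arr=0 -> substrate=0 bound=2 product=1
t=5: arr=0 -> substrate=0 bound=2 product=1
t=6: arr=0 -> substrate=0 bound=0 product=3
t=7: arr=0 -> substrate=0 bound=0 product=3
t=8: arr=2 -> substrate=0 bound=2 product=3
t=9: arr=2 -> substrate=0 bound=4 product=3
t=10: arr=0 -> substrate=0 bound=4 product=3
t=11: arr=0 -> substrate=0 bound=2 product=5
t=12: arr=2 -> substrate=0 bound=2 product=7
t=13: arr=1 -> substrate=0 bound=3 product=7

Answer: 0 1 1 3 2 2 0 0 2 4 4 2 2 3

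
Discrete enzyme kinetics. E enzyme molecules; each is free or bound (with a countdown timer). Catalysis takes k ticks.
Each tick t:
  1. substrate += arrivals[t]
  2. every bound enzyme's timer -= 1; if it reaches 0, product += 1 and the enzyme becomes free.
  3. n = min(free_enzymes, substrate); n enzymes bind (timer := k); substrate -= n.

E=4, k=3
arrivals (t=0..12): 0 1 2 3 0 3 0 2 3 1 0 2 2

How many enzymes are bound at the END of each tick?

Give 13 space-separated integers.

Answer: 0 1 3 4 4 4 4 4 4 4 4 4 4

Derivation:
t=0: arr=0 -> substrate=0 bound=0 product=0
t=1: arr=1 -> substrate=0 bound=1 product=0
t=2: arr=2 -> substrate=0 bound=3 product=0
t=3: arr=3 -> substrate=2 bound=4 product=0
t=4: arr=0 -> substrate=1 bound=4 product=1
t=5: arr=3 -> substrate=2 bound=4 product=3
t=6: arr=0 -> substrate=1 bound=4 product=4
t=7: arr=2 -> substrate=2 bound=4 product=5
t=8: arr=3 -> substrate=3 bound=4 product=7
t=9: arr=1 -> substrate=3 bound=4 product=8
t=10: arr=0 -> substrate=2 bound=4 product=9
t=11: arr=2 -> substrate=2 bound=4 product=11
t=12: arr=2 -> substrate=3 bound=4 product=12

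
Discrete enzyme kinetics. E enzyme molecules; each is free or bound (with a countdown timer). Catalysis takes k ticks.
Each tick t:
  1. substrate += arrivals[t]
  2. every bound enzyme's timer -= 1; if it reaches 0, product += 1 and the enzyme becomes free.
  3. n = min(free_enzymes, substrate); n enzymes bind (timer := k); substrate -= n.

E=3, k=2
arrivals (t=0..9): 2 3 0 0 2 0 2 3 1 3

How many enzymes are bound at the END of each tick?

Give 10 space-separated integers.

Answer: 2 3 3 2 2 2 2 3 3 3

Derivation:
t=0: arr=2 -> substrate=0 bound=2 product=0
t=1: arr=3 -> substrate=2 bound=3 product=0
t=2: arr=0 -> substrate=0 bound=3 product=2
t=3: arr=0 -> substrate=0 bound=2 product=3
t=4: arr=2 -> substrate=0 bound=2 product=5
t=5: arr=0 -> substrate=0 bound=2 product=5
t=6: arr=2 -> substrate=0 bound=2 product=7
t=7: arr=3 -> substrate=2 bound=3 product=7
t=8: arr=1 -> substrate=1 bound=3 product=9
t=9: arr=3 -> substrate=3 bound=3 product=10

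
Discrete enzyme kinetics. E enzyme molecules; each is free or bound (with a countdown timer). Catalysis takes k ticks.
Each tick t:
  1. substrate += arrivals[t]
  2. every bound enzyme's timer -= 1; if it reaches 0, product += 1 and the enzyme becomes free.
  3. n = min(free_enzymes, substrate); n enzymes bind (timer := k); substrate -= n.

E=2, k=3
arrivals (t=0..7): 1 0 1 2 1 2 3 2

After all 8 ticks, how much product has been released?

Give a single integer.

t=0: arr=1 -> substrate=0 bound=1 product=0
t=1: arr=0 -> substrate=0 bound=1 product=0
t=2: arr=1 -> substrate=0 bound=2 product=0
t=3: arr=2 -> substrate=1 bound=2 product=1
t=4: arr=1 -> substrate=2 bound=2 product=1
t=5: arr=2 -> substrate=3 bound=2 product=2
t=6: arr=3 -> substrate=5 bound=2 product=3
t=7: arr=2 -> substrate=7 bound=2 product=3

Answer: 3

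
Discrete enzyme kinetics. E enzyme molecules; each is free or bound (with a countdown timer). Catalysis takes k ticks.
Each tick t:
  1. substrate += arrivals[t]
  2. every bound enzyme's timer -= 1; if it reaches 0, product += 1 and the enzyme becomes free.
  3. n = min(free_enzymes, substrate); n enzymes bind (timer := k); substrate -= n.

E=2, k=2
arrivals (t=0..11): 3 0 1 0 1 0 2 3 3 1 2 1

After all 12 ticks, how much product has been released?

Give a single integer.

Answer: 9

Derivation:
t=0: arr=3 -> substrate=1 bound=2 product=0
t=1: arr=0 -> substrate=1 bound=2 product=0
t=2: arr=1 -> substrate=0 bound=2 product=2
t=3: arr=0 -> substrate=0 bound=2 product=2
t=4: arr=1 -> substrate=0 bound=1 product=4
t=5: arr=0 -> substrate=0 bound=1 product=4
t=6: arr=2 -> substrate=0 bound=2 product=5
t=7: arr=3 -> substrate=3 bound=2 product=5
t=8: arr=3 -> substrate=4 bound=2 product=7
t=9: arr=1 -> substrate=5 bound=2 product=7
t=10: arr=2 -> substrate=5 bound=2 product=9
t=11: arr=1 -> substrate=6 bound=2 product=9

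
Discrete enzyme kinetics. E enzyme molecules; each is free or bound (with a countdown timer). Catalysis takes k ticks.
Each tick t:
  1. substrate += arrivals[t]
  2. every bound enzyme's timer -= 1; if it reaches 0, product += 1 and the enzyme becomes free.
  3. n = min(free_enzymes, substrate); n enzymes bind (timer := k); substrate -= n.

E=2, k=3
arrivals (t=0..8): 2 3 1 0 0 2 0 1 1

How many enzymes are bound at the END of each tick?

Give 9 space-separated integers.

t=0: arr=2 -> substrate=0 bound=2 product=0
t=1: arr=3 -> substrate=3 bound=2 product=0
t=2: arr=1 -> substrate=4 bound=2 product=0
t=3: arr=0 -> substrate=2 bound=2 product=2
t=4: arr=0 -> substrate=2 bound=2 product=2
t=5: arr=2 -> substrate=4 bound=2 product=2
t=6: arr=0 -> substrate=2 bound=2 product=4
t=7: arr=1 -> substrate=3 bound=2 product=4
t=8: arr=1 -> substrate=4 bound=2 product=4

Answer: 2 2 2 2 2 2 2 2 2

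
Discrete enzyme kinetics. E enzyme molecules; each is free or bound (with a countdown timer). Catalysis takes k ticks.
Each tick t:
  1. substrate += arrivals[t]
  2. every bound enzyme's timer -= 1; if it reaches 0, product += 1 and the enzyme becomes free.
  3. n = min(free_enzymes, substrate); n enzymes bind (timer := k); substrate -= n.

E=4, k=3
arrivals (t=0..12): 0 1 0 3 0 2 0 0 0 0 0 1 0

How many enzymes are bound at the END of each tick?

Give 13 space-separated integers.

Answer: 0 1 1 4 3 4 2 2 1 0 0 1 1

Derivation:
t=0: arr=0 -> substrate=0 bound=0 product=0
t=1: arr=1 -> substrate=0 bound=1 product=0
t=2: arr=0 -> substrate=0 bound=1 product=0
t=3: arr=3 -> substrate=0 bound=4 product=0
t=4: arr=0 -> substrate=0 bound=3 product=1
t=5: arr=2 -> substrate=1 bound=4 product=1
t=6: arr=0 -> substrate=0 bound=2 product=4
t=7: arr=0 -> substrate=0 bound=2 product=4
t=8: arr=0 -> substrate=0 bound=1 product=5
t=9: arr=0 -> substrate=0 bound=0 product=6
t=10: arr=0 -> substrate=0 bound=0 product=6
t=11: arr=1 -> substrate=0 bound=1 product=6
t=12: arr=0 -> substrate=0 bound=1 product=6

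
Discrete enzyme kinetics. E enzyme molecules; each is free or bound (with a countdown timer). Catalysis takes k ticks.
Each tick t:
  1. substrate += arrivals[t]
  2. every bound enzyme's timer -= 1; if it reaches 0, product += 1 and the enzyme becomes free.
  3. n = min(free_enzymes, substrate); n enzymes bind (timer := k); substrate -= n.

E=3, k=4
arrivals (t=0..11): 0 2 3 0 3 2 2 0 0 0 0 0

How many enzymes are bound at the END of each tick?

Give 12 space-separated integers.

Answer: 0 2 3 3 3 3 3 3 3 3 3 3

Derivation:
t=0: arr=0 -> substrate=0 bound=0 product=0
t=1: arr=2 -> substrate=0 bound=2 product=0
t=2: arr=3 -> substrate=2 bound=3 product=0
t=3: arr=0 -> substrate=2 bound=3 product=0
t=4: arr=3 -> substrate=5 bound=3 product=0
t=5: arr=2 -> substrate=5 bound=3 product=2
t=6: arr=2 -> substrate=6 bound=3 product=3
t=7: arr=0 -> substrate=6 bound=3 product=3
t=8: arr=0 -> substrate=6 bound=3 product=3
t=9: arr=0 -> substrate=4 bound=3 product=5
t=10: arr=0 -> substrate=3 bound=3 product=6
t=11: arr=0 -> substrate=3 bound=3 product=6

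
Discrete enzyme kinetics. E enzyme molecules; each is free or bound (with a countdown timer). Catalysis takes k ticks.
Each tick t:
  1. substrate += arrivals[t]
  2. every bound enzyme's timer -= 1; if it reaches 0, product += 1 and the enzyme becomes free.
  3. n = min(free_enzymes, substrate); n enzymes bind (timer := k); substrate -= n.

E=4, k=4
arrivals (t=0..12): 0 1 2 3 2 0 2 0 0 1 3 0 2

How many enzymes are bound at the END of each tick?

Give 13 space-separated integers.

Answer: 0 1 3 4 4 4 4 4 4 4 4 4 4

Derivation:
t=0: arr=0 -> substrate=0 bound=0 product=0
t=1: arr=1 -> substrate=0 bound=1 product=0
t=2: arr=2 -> substrate=0 bound=3 product=0
t=3: arr=3 -> substrate=2 bound=4 product=0
t=4: arr=2 -> substrate=4 bound=4 product=0
t=5: arr=0 -> substrate=3 bound=4 product=1
t=6: arr=2 -> substrate=3 bound=4 product=3
t=7: arr=0 -> substrate=2 bound=4 product=4
t=8: arr=0 -> substrate=2 bound=4 product=4
t=9: arr=1 -> substrate=2 bound=4 product=5
t=10: arr=3 -> substrate=3 bound=4 product=7
t=11: arr=0 -> substrate=2 bound=4 product=8
t=12: arr=2 -> substrate=4 bound=4 product=8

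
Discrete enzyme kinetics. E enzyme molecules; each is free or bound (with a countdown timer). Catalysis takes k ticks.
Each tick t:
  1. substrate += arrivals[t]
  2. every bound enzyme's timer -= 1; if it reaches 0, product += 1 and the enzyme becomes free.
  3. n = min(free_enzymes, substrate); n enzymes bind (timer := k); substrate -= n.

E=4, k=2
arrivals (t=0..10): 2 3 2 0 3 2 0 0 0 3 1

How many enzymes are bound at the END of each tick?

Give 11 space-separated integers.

Answer: 2 4 4 3 4 4 2 1 0 3 4

Derivation:
t=0: arr=2 -> substrate=0 bound=2 product=0
t=1: arr=3 -> substrate=1 bound=4 product=0
t=2: arr=2 -> substrate=1 bound=4 product=2
t=3: arr=0 -> substrate=0 bound=3 product=4
t=4: arr=3 -> substrate=0 bound=4 product=6
t=5: arr=2 -> substrate=1 bound=4 product=7
t=6: arr=0 -> substrate=0 bound=2 product=10
t=7: arr=0 -> substrate=0 bound=1 product=11
t=8: arr=0 -> substrate=0 bound=0 product=12
t=9: arr=3 -> substrate=0 bound=3 product=12
t=10: arr=1 -> substrate=0 bound=4 product=12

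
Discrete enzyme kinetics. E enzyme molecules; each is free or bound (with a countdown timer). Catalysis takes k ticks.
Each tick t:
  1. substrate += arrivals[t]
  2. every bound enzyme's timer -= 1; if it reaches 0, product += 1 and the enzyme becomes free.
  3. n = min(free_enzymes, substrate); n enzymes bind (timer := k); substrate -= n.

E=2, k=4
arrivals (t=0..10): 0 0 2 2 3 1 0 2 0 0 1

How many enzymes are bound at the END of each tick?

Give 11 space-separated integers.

Answer: 0 0 2 2 2 2 2 2 2 2 2

Derivation:
t=0: arr=0 -> substrate=0 bound=0 product=0
t=1: arr=0 -> substrate=0 bound=0 product=0
t=2: arr=2 -> substrate=0 bound=2 product=0
t=3: arr=2 -> substrate=2 bound=2 product=0
t=4: arr=3 -> substrate=5 bound=2 product=0
t=5: arr=1 -> substrate=6 bound=2 product=0
t=6: arr=0 -> substrate=4 bound=2 product=2
t=7: arr=2 -> substrate=6 bound=2 product=2
t=8: arr=0 -> substrate=6 bound=2 product=2
t=9: arr=0 -> substrate=6 bound=2 product=2
t=10: arr=1 -> substrate=5 bound=2 product=4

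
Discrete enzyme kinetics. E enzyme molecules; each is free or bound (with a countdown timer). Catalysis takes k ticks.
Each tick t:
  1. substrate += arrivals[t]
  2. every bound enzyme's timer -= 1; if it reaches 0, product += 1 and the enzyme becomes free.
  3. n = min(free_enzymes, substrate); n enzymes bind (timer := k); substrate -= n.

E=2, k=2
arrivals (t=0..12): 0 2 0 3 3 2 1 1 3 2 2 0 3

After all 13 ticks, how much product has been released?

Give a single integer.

t=0: arr=0 -> substrate=0 bound=0 product=0
t=1: arr=2 -> substrate=0 bound=2 product=0
t=2: arr=0 -> substrate=0 bound=2 product=0
t=3: arr=3 -> substrate=1 bound=2 product=2
t=4: arr=3 -> substrate=4 bound=2 product=2
t=5: arr=2 -> substrate=4 bound=2 product=4
t=6: arr=1 -> substrate=5 bound=2 product=4
t=7: arr=1 -> substrate=4 bound=2 product=6
t=8: arr=3 -> substrate=7 bound=2 product=6
t=9: arr=2 -> substrate=7 bound=2 product=8
t=10: arr=2 -> substrate=9 bound=2 product=8
t=11: arr=0 -> substrate=7 bound=2 product=10
t=12: arr=3 -> substrate=10 bound=2 product=10

Answer: 10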